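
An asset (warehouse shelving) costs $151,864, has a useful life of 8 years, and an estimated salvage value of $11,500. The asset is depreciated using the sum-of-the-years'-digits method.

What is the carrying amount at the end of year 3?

Depreciable base = $151,864 − $11,500 = $140,364.
Sum of the years' digits = 8+7+6+5+4+3+2+1 = 36.
Year 1: $140,364 × 8/36 = $31,192. Book value $120,672.
Year 2: $140,364 × 7/36 = $27,293. Book value $93,379.
Year 3: $140,364 × 6/36 = $23,394. Book value $69,985.

$69,985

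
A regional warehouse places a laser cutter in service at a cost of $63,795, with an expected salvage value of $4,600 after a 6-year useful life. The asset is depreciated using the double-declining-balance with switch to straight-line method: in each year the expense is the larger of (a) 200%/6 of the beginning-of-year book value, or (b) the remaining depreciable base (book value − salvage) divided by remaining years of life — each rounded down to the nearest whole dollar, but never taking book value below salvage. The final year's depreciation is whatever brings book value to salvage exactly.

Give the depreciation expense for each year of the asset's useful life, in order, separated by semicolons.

$21,265; $14,176; $9,451; $6,301; $4,200; $3,802

Depreciable base = $63,795 − $4,600 = $59,195.
Year 1: DB = ⌊$63,795 × 200%/6⌋ = $21,265; SL = ⌊$59,195/6⌋ = $9,865 → take DB $21,265. Book value $42,530.
Year 2: DB = ⌊$42,530 × 200%/6⌋ = $14,176; SL = ⌊$37,930/5⌋ = $7,586 → take DB $14,176. Book value $28,354.
Year 3: DB = ⌊$28,354 × 200%/6⌋ = $9,451; SL = ⌊$23,754/4⌋ = $5,938 → take DB $9,451. Book value $18,903.
Year 4: DB = ⌊$18,903 × 200%/6⌋ = $6,301; SL = ⌊$14,303/3⌋ = $4,767 → take DB $6,301. Book value $12,602.
Year 5: DB = ⌊$12,602 × 200%/6⌋ = $4,200; SL = ⌊$8,002/2⌋ = $4,001 → take DB $4,200. Book value $8,402.
Year 6 (final): $8,402 − $4,600 = $3,802. Book value $4,600.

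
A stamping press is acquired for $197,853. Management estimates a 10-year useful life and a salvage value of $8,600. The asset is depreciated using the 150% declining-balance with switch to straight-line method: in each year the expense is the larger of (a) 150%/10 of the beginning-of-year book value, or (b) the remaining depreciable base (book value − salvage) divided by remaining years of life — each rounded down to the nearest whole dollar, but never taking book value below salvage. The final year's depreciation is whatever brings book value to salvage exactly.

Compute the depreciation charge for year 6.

$15,780

Depreciable base = $197,853 − $8,600 = $189,253.
Year 1: DB = ⌊$197,853 × 150%/10⌋ = $29,677; SL = ⌊$189,253/10⌋ = $18,925 → take DB $29,677. Book value $168,176.
Year 2: DB = ⌊$168,176 × 150%/10⌋ = $25,226; SL = ⌊$159,576/9⌋ = $17,730 → take DB $25,226. Book value $142,950.
Year 3: DB = ⌊$142,950 × 150%/10⌋ = $21,442; SL = ⌊$134,350/8⌋ = $16,793 → take DB $21,442. Book value $121,508.
Year 4: DB = ⌊$121,508 × 150%/10⌋ = $18,226; SL = ⌊$112,908/7⌋ = $16,129 → take DB $18,226. Book value $103,282.
Year 5: DB = ⌊$103,282 × 150%/10⌋ = $15,492; SL = ⌊$94,682/6⌋ = $15,780 → take SL $15,780. Book value $87,502.
Year 6: DB = ⌊$87,502 × 150%/10⌋ = $13,125; SL = ⌊$78,902/5⌋ = $15,780 → take SL $15,780. Book value $71,722.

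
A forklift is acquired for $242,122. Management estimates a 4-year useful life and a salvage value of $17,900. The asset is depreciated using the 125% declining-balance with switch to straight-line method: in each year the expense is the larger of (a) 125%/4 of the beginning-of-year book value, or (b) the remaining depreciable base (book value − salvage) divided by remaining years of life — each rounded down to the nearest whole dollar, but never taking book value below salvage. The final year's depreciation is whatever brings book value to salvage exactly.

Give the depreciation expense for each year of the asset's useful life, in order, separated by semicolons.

Depreciable base = $242,122 − $17,900 = $224,222.
Year 1: DB = ⌊$242,122 × 125%/4⌋ = $75,663; SL = ⌊$224,222/4⌋ = $56,055 → take DB $75,663. Book value $166,459.
Year 2: DB = ⌊$166,459 × 125%/4⌋ = $52,018; SL = ⌊$148,559/3⌋ = $49,519 → take DB $52,018. Book value $114,441.
Year 3: DB = ⌊$114,441 × 125%/4⌋ = $35,762; SL = ⌊$96,541/2⌋ = $48,270 → take SL $48,270. Book value $66,171.
Year 4 (final): $66,171 − $17,900 = $48,271. Book value $17,900.

$75,663; $52,018; $48,270; $48,271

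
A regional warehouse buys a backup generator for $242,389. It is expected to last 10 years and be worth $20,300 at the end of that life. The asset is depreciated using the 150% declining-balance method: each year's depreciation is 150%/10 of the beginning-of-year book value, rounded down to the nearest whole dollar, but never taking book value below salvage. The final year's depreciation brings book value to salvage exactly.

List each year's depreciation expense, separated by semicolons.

$36,358; $30,904; $26,269; $22,328; $18,979; $16,132; $13,712; $11,656; $9,907; $35,844

Depreciable base = $242,389 − $20,300 = $222,089.
Year 1: ⌊$242,389 × 150%/10⌋ = $36,358. Book value $206,031.
Year 2: ⌊$206,031 × 150%/10⌋ = $30,904. Book value $175,127.
Year 3: ⌊$175,127 × 150%/10⌋ = $26,269. Book value $148,858.
Year 4: ⌊$148,858 × 150%/10⌋ = $22,328. Book value $126,530.
Year 5: ⌊$126,530 × 150%/10⌋ = $18,979. Book value $107,551.
Year 6: ⌊$107,551 × 150%/10⌋ = $16,132. Book value $91,419.
Year 7: ⌊$91,419 × 150%/10⌋ = $13,712. Book value $77,707.
Year 8: ⌊$77,707 × 150%/10⌋ = $11,656. Book value $66,051.
Year 9: ⌊$66,051 × 150%/10⌋ = $9,907. Book value $56,144.
Year 10 (final): $56,144 − $20,300 = $35,844. Book value $20,300.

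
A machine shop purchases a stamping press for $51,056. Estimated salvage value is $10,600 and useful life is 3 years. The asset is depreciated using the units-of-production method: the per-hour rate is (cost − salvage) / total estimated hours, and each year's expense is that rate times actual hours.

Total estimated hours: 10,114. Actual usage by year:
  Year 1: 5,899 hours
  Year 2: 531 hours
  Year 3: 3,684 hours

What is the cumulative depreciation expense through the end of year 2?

Depreciable base = $51,056 − $10,600 = $40,456.
Rate = $40,456 / 10,114 hours = $4 per hour.
Year 1: 5,899 × $4 = $23,596. Book value $27,460.
Year 2: 531 × $4 = $2,124. Book value $25,336.
Accumulated through year 2 = $51,056 − $25,336 = $25,720.

$25,720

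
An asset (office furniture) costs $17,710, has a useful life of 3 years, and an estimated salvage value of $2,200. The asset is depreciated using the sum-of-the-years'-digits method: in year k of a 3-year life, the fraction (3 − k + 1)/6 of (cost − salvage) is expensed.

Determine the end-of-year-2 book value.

Depreciable base = $17,710 − $2,200 = $15,510.
Sum of the years' digits = 3+2+1 = 6.
Year 1: $15,510 × 3/6 = $7,755. Book value $9,955.
Year 2: $15,510 × 2/6 = $5,170. Book value $4,785.

$4,785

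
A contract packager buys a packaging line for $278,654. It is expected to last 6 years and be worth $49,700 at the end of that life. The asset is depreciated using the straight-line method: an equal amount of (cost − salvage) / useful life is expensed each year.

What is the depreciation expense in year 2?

Depreciable base = $278,654 − $49,700 = $228,954.
Annual expense = $228,954 / 6 = $38,159.

$38,159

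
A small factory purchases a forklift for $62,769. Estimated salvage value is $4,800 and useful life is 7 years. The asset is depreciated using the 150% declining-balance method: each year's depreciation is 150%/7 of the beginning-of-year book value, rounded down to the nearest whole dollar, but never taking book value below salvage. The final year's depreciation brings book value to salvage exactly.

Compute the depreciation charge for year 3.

Depreciable base = $62,769 − $4,800 = $57,969.
Year 1: ⌊$62,769 × 150%/7⌋ = $13,450. Book value $49,319.
Year 2: ⌊$49,319 × 150%/7⌋ = $10,568. Book value $38,751.
Year 3: ⌊$38,751 × 150%/7⌋ = $8,303. Book value $30,448.

$8,303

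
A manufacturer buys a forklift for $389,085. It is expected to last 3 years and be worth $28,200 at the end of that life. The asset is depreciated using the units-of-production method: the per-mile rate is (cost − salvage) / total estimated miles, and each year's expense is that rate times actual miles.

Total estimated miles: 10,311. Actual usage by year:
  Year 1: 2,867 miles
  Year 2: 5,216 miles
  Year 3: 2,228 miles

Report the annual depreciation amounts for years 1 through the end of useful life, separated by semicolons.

Depreciable base = $389,085 − $28,200 = $360,885.
Rate = $360,885 / 10,311 miles = $35 per mile.
Year 1: 2,867 × $35 = $100,345. Book value $288,740.
Year 2: 5,216 × $35 = $182,560. Book value $106,180.
Year 3: 2,228 × $35 = $77,980. Book value $28,200.

$100,345; $182,560; $77,980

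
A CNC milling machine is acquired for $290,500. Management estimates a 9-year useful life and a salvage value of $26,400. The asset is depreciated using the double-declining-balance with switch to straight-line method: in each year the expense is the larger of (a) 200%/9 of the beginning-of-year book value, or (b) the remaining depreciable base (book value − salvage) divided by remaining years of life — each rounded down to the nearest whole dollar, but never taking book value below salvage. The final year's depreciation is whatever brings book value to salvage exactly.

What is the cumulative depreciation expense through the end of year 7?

$240,480

Depreciable base = $290,500 − $26,400 = $264,100.
Year 1: DB = ⌊$290,500 × 200%/9⌋ = $64,555; SL = ⌊$264,100/9⌋ = $29,344 → take DB $64,555. Book value $225,945.
Year 2: DB = ⌊$225,945 × 200%/9⌋ = $50,210; SL = ⌊$199,545/8⌋ = $24,943 → take DB $50,210. Book value $175,735.
Year 3: DB = ⌊$175,735 × 200%/9⌋ = $39,052; SL = ⌊$149,335/7⌋ = $21,333 → take DB $39,052. Book value $136,683.
Year 4: DB = ⌊$136,683 × 200%/9⌋ = $30,374; SL = ⌊$110,283/6⌋ = $18,380 → take DB $30,374. Book value $106,309.
Year 5: DB = ⌊$106,309 × 200%/9⌋ = $23,624; SL = ⌊$79,909/5⌋ = $15,981 → take DB $23,624. Book value $82,685.
Year 6: DB = ⌊$82,685 × 200%/9⌋ = $18,374; SL = ⌊$56,285/4⌋ = $14,071 → take DB $18,374. Book value $64,311.
Year 7: DB = ⌊$64,311 × 200%/9⌋ = $14,291; SL = ⌊$37,911/3⌋ = $12,637 → take DB $14,291. Book value $50,020.
Accumulated through year 7 = $290,500 − $50,020 = $240,480.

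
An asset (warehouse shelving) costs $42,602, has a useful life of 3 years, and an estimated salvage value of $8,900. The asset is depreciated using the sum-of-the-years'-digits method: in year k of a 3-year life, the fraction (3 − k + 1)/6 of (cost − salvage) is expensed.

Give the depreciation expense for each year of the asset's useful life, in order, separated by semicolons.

$16,851; $11,234; $5,617

Depreciable base = $42,602 − $8,900 = $33,702.
Sum of the years' digits = 3+2+1 = 6.
Year 1: $33,702 × 3/6 = $16,851. Book value $25,751.
Year 2: $33,702 × 2/6 = $11,234. Book value $14,517.
Year 3: $33,702 × 1/6 = $5,617. Book value $8,900.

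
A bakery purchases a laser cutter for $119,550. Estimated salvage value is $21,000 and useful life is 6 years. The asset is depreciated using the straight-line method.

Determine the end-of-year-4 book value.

Depreciable base = $119,550 − $21,000 = $98,550.
Annual expense = $98,550 / 6 = $16,425.
End of year 1: book value $103,125.
End of year 2: book value $86,700.
End of year 3: book value $70,275.
End of year 4: book value $53,850.

$53,850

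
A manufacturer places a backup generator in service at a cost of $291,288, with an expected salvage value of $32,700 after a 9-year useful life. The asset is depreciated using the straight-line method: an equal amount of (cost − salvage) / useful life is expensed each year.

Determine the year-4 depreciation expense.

Depreciable base = $291,288 − $32,700 = $258,588.
Annual expense = $258,588 / 9 = $28,732.

$28,732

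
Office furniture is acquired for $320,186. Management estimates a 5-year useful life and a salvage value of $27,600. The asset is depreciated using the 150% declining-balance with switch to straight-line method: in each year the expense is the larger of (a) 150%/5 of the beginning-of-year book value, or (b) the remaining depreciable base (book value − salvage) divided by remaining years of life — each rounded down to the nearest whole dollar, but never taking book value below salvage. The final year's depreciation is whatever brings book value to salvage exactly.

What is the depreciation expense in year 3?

$47,067

Depreciable base = $320,186 − $27,600 = $292,586.
Year 1: DB = ⌊$320,186 × 150%/5⌋ = $96,055; SL = ⌊$292,586/5⌋ = $58,517 → take DB $96,055. Book value $224,131.
Year 2: DB = ⌊$224,131 × 150%/5⌋ = $67,239; SL = ⌊$196,531/4⌋ = $49,132 → take DB $67,239. Book value $156,892.
Year 3: DB = ⌊$156,892 × 150%/5⌋ = $47,067; SL = ⌊$129,292/3⌋ = $43,097 → take DB $47,067. Book value $109,825.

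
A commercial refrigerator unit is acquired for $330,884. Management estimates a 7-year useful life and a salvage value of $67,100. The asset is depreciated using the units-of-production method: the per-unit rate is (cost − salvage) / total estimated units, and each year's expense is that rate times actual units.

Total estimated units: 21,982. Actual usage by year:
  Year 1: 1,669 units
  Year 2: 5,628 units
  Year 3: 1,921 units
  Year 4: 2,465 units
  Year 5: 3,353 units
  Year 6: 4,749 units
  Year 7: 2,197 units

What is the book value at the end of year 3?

Depreciable base = $330,884 − $67,100 = $263,784.
Rate = $263,784 / 21,982 units = $12 per unit.
Year 1: 1,669 × $12 = $20,028. Book value $310,856.
Year 2: 5,628 × $12 = $67,536. Book value $243,320.
Year 3: 1,921 × $12 = $23,052. Book value $220,268.

$220,268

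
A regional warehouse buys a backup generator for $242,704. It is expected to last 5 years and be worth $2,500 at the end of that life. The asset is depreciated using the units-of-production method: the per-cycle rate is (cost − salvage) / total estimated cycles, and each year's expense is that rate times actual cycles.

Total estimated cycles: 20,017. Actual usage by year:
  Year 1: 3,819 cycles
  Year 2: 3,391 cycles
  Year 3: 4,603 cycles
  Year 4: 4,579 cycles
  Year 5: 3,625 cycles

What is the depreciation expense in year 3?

Depreciable base = $242,704 − $2,500 = $240,204.
Rate = $240,204 / 20,017 cycles = $12 per cycle.
Year 1: 3,819 × $12 = $45,828. Book value $196,876.
Year 2: 3,391 × $12 = $40,692. Book value $156,184.
Year 3: 4,603 × $12 = $55,236. Book value $100,948.

$55,236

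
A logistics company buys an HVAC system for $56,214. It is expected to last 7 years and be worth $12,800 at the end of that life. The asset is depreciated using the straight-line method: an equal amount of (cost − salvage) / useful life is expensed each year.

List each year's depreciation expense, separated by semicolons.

Depreciable base = $56,214 − $12,800 = $43,414.
Annual expense = $43,414 / 7 = $6,202.
End of year 1: book value $50,012.
End of year 2: book value $43,810.
End of year 3: book value $37,608.
End of year 4: book value $31,406.
End of year 5: book value $25,204.
End of year 6: book value $19,002.
End of year 7: book value $12,800.

$6,202; $6,202; $6,202; $6,202; $6,202; $6,202; $6,202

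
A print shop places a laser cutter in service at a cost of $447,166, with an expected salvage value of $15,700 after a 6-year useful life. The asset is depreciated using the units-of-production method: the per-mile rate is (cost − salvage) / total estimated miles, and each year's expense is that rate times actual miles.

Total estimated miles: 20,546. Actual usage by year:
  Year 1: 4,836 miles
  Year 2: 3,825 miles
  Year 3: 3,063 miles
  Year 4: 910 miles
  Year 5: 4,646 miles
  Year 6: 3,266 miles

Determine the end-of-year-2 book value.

$265,285

Depreciable base = $447,166 − $15,700 = $431,466.
Rate = $431,466 / 20,546 miles = $21 per mile.
Year 1: 4,836 × $21 = $101,556. Book value $345,610.
Year 2: 3,825 × $21 = $80,325. Book value $265,285.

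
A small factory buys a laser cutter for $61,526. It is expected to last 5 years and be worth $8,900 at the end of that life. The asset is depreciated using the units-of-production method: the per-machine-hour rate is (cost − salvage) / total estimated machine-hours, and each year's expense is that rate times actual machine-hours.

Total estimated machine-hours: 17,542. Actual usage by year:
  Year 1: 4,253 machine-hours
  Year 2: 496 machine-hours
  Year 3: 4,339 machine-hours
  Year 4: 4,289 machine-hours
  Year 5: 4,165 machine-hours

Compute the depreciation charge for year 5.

Depreciable base = $61,526 − $8,900 = $52,626.
Rate = $52,626 / 17,542 machine-hours = $3 per machine-hour.
Year 1: 4,253 × $3 = $12,759. Book value $48,767.
Year 2: 496 × $3 = $1,488. Book value $47,279.
Year 3: 4,339 × $3 = $13,017. Book value $34,262.
Year 4: 4,289 × $3 = $12,867. Book value $21,395.
Year 5: 4,165 × $3 = $12,495. Book value $8,900.

$12,495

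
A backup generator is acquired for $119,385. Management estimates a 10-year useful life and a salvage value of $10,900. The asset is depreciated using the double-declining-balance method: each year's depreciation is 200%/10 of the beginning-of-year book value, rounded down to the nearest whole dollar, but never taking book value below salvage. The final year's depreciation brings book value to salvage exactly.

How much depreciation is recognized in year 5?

$9,780

Depreciable base = $119,385 − $10,900 = $108,485.
Year 1: ⌊$119,385 × 200%/10⌋ = $23,877. Book value $95,508.
Year 2: ⌊$95,508 × 200%/10⌋ = $19,101. Book value $76,407.
Year 3: ⌊$76,407 × 200%/10⌋ = $15,281. Book value $61,126.
Year 4: ⌊$61,126 × 200%/10⌋ = $12,225. Book value $48,901.
Year 5: ⌊$48,901 × 200%/10⌋ = $9,780. Book value $39,121.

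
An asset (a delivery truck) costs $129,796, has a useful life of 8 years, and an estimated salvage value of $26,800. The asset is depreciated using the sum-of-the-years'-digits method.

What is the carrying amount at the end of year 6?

$35,383

Depreciable base = $129,796 − $26,800 = $102,996.
Sum of the years' digits = 8+7+6+5+4+3+2+1 = 36.
Year 1: $102,996 × 8/36 = $22,888. Book value $106,908.
Year 2: $102,996 × 7/36 = $20,027. Book value $86,881.
Year 3: $102,996 × 6/36 = $17,166. Book value $69,715.
Year 4: $102,996 × 5/36 = $14,305. Book value $55,410.
Year 5: $102,996 × 4/36 = $11,444. Book value $43,966.
Year 6: $102,996 × 3/36 = $8,583. Book value $35,383.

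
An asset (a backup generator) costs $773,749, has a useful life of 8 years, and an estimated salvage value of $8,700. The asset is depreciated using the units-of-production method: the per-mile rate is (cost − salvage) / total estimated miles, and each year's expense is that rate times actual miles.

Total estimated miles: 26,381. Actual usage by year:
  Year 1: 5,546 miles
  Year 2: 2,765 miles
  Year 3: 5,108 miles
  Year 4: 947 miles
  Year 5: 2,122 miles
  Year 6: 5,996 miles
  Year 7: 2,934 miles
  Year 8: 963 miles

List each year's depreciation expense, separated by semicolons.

$160,834; $80,185; $148,132; $27,463; $61,538; $173,884; $85,086; $27,927

Depreciable base = $773,749 − $8,700 = $765,049.
Rate = $765,049 / 26,381 miles = $29 per mile.
Year 1: 5,546 × $29 = $160,834. Book value $612,915.
Year 2: 2,765 × $29 = $80,185. Book value $532,730.
Year 3: 5,108 × $29 = $148,132. Book value $384,598.
Year 4: 947 × $29 = $27,463. Book value $357,135.
Year 5: 2,122 × $29 = $61,538. Book value $295,597.
Year 6: 5,996 × $29 = $173,884. Book value $121,713.
Year 7: 2,934 × $29 = $85,086. Book value $36,627.
Year 8: 963 × $29 = $27,927. Book value $8,700.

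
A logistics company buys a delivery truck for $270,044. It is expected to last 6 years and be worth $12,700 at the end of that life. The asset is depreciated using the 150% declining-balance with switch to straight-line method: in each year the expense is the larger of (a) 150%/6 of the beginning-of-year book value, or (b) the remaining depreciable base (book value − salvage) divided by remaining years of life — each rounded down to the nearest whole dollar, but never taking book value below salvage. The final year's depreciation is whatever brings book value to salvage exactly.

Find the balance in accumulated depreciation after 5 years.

$223,602

Depreciable base = $270,044 − $12,700 = $257,344.
Year 1: DB = ⌊$270,044 × 150%/6⌋ = $67,511; SL = ⌊$257,344/6⌋ = $42,890 → take DB $67,511. Book value $202,533.
Year 2: DB = ⌊$202,533 × 150%/6⌋ = $50,633; SL = ⌊$189,833/5⌋ = $37,966 → take DB $50,633. Book value $151,900.
Year 3: DB = ⌊$151,900 × 150%/6⌋ = $37,975; SL = ⌊$139,200/4⌋ = $34,800 → take DB $37,975. Book value $113,925.
Year 4: DB = ⌊$113,925 × 150%/6⌋ = $28,481; SL = ⌊$101,225/3⌋ = $33,741 → take SL $33,741. Book value $80,184.
Year 5: DB = ⌊$80,184 × 150%/6⌋ = $20,046; SL = ⌊$67,484/2⌋ = $33,742 → take SL $33,742. Book value $46,442.
Accumulated through year 5 = $270,044 − $46,442 = $223,602.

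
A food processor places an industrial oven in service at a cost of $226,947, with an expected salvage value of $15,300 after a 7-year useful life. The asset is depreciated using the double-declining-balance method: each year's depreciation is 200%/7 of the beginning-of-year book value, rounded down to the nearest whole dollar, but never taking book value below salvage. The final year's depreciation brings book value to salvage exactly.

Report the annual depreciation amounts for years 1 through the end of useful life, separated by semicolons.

$64,842; $46,315; $33,082; $23,630; $16,879; $12,056; $14,843

Depreciable base = $226,947 − $15,300 = $211,647.
Year 1: ⌊$226,947 × 200%/7⌋ = $64,842. Book value $162,105.
Year 2: ⌊$162,105 × 200%/7⌋ = $46,315. Book value $115,790.
Year 3: ⌊$115,790 × 200%/7⌋ = $33,082. Book value $82,708.
Year 4: ⌊$82,708 × 200%/7⌋ = $23,630. Book value $59,078.
Year 5: ⌊$59,078 × 200%/7⌋ = $16,879. Book value $42,199.
Year 6: ⌊$42,199 × 200%/7⌋ = $12,056. Book value $30,143.
Year 7 (final): $30,143 − $15,300 = $14,843. Book value $15,300.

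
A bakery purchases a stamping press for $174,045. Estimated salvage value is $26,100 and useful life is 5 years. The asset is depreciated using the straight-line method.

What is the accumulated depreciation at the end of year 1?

$29,589

Depreciable base = $174,045 − $26,100 = $147,945.
Annual expense = $147,945 / 5 = $29,589.
End of year 1: book value $144,456.
Accumulated through year 1 = $174,045 − $144,456 = $29,589.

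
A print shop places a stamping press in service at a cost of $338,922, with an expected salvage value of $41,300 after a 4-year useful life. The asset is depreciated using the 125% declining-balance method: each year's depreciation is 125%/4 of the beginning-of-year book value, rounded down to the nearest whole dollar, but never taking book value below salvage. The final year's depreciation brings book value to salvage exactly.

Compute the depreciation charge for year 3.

Depreciable base = $338,922 − $41,300 = $297,622.
Year 1: ⌊$338,922 × 125%/4⌋ = $105,913. Book value $233,009.
Year 2: ⌊$233,009 × 125%/4⌋ = $72,815. Book value $160,194.
Year 3: ⌊$160,194 × 125%/4⌋ = $50,060. Book value $110,134.

$50,060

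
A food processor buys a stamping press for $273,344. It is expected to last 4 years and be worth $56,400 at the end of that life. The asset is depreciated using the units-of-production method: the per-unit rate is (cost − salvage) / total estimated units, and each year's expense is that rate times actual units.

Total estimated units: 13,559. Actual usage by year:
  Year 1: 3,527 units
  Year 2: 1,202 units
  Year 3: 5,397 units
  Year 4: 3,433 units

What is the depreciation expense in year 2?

Depreciable base = $273,344 − $56,400 = $216,944.
Rate = $216,944 / 13,559 units = $16 per unit.
Year 1: 3,527 × $16 = $56,432. Book value $216,912.
Year 2: 1,202 × $16 = $19,232. Book value $197,680.

$19,232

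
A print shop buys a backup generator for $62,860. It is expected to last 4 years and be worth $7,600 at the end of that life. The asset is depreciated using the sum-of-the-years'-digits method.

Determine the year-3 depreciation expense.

Depreciable base = $62,860 − $7,600 = $55,260.
Sum of the years' digits = 4+3+2+1 = 10.
Year 1: $55,260 × 4/10 = $22,104. Book value $40,756.
Year 2: $55,260 × 3/10 = $16,578. Book value $24,178.
Year 3: $55,260 × 2/10 = $11,052. Book value $13,126.

$11,052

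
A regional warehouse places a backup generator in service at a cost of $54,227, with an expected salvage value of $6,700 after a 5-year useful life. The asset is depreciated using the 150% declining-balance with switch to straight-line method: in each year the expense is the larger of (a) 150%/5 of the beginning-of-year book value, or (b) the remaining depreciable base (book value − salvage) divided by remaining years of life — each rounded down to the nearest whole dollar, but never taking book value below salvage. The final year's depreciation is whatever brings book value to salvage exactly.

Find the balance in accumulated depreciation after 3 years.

$35,626

Depreciable base = $54,227 − $6,700 = $47,527.
Year 1: DB = ⌊$54,227 × 150%/5⌋ = $16,268; SL = ⌊$47,527/5⌋ = $9,505 → take DB $16,268. Book value $37,959.
Year 2: DB = ⌊$37,959 × 150%/5⌋ = $11,387; SL = ⌊$31,259/4⌋ = $7,814 → take DB $11,387. Book value $26,572.
Year 3: DB = ⌊$26,572 × 150%/5⌋ = $7,971; SL = ⌊$19,872/3⌋ = $6,624 → take DB $7,971. Book value $18,601.
Accumulated through year 3 = $54,227 − $18,601 = $35,626.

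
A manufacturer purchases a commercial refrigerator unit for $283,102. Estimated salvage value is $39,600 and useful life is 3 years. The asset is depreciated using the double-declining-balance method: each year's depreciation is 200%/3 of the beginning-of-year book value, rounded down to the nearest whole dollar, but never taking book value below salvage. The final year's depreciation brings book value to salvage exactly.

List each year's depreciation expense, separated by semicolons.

Depreciable base = $283,102 − $39,600 = $243,502.
Year 1: ⌊$283,102 × 200%/3⌋ = $188,734. Book value $94,368.
Year 2: ⌊$94,368 × 200%/3⌋ = $62,912, capped at $54,768. Book value $39,600.
Year 3 (final): $39,600 − $39,600 = $0. Book value $39,600.

$188,734; $54,768; $0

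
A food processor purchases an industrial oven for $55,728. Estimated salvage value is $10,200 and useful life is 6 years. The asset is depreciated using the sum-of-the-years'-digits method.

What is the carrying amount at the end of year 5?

$12,368

Depreciable base = $55,728 − $10,200 = $45,528.
Sum of the years' digits = 6+5+4+3+2+1 = 21.
Year 1: $45,528 × 6/21 = $13,008. Book value $42,720.
Year 2: $45,528 × 5/21 = $10,840. Book value $31,880.
Year 3: $45,528 × 4/21 = $8,672. Book value $23,208.
Year 4: $45,528 × 3/21 = $6,504. Book value $16,704.
Year 5: $45,528 × 2/21 = $4,336. Book value $12,368.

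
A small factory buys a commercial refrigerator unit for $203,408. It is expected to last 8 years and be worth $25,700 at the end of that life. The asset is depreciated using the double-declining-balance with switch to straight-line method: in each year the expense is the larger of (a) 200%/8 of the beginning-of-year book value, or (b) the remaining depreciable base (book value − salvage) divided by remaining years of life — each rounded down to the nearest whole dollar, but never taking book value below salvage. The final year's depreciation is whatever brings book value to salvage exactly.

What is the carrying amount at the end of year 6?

$36,203

Depreciable base = $203,408 − $25,700 = $177,708.
Year 1: DB = ⌊$203,408 × 200%/8⌋ = $50,852; SL = ⌊$177,708/8⌋ = $22,213 → take DB $50,852. Book value $152,556.
Year 2: DB = ⌊$152,556 × 200%/8⌋ = $38,139; SL = ⌊$126,856/7⌋ = $18,122 → take DB $38,139. Book value $114,417.
Year 3: DB = ⌊$114,417 × 200%/8⌋ = $28,604; SL = ⌊$88,717/6⌋ = $14,786 → take DB $28,604. Book value $85,813.
Year 4: DB = ⌊$85,813 × 200%/8⌋ = $21,453; SL = ⌊$60,113/5⌋ = $12,022 → take DB $21,453. Book value $64,360.
Year 5: DB = ⌊$64,360 × 200%/8⌋ = $16,090; SL = ⌊$38,660/4⌋ = $9,665 → take DB $16,090. Book value $48,270.
Year 6: DB = ⌊$48,270 × 200%/8⌋ = $12,067; SL = ⌊$22,570/3⌋ = $7,523 → take DB $12,067. Book value $36,203.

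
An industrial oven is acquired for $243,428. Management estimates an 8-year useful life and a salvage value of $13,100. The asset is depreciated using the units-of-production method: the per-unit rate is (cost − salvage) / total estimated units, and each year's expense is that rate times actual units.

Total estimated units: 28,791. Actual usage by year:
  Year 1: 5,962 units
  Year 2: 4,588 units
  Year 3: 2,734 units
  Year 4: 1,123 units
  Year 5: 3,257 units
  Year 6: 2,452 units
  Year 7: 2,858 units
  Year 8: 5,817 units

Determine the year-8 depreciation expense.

Depreciable base = $243,428 − $13,100 = $230,328.
Rate = $230,328 / 28,791 units = $8 per unit.
Year 1: 5,962 × $8 = $47,696. Book value $195,732.
Year 2: 4,588 × $8 = $36,704. Book value $159,028.
Year 3: 2,734 × $8 = $21,872. Book value $137,156.
Year 4: 1,123 × $8 = $8,984. Book value $128,172.
Year 5: 3,257 × $8 = $26,056. Book value $102,116.
Year 6: 2,452 × $8 = $19,616. Book value $82,500.
Year 7: 2,858 × $8 = $22,864. Book value $59,636.
Year 8: 5,817 × $8 = $46,536. Book value $13,100.

$46,536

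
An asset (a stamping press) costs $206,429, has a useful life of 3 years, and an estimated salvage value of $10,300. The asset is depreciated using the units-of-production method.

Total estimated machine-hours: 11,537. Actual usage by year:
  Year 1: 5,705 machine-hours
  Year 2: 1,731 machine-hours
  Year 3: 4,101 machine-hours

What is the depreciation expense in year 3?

$69,717

Depreciable base = $206,429 − $10,300 = $196,129.
Rate = $196,129 / 11,537 machine-hours = $17 per machine-hour.
Year 1: 5,705 × $17 = $96,985. Book value $109,444.
Year 2: 1,731 × $17 = $29,427. Book value $80,017.
Year 3: 4,101 × $17 = $69,717. Book value $10,300.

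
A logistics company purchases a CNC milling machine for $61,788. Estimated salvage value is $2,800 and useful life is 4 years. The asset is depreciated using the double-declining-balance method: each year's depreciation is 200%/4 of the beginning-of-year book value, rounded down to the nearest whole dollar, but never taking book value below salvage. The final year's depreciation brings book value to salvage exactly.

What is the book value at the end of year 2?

Depreciable base = $61,788 − $2,800 = $58,988.
Year 1: ⌊$61,788 × 200%/4⌋ = $30,894. Book value $30,894.
Year 2: ⌊$30,894 × 200%/4⌋ = $15,447. Book value $15,447.

$15,447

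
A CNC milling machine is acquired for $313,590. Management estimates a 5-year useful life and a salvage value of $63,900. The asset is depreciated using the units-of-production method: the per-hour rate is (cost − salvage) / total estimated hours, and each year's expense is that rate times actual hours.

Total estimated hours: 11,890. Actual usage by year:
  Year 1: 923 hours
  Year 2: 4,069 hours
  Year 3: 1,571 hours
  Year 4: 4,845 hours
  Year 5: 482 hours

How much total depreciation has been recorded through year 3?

Depreciable base = $313,590 − $63,900 = $249,690.
Rate = $249,690 / 11,890 hours = $21 per hour.
Year 1: 923 × $21 = $19,383. Book value $294,207.
Year 2: 4,069 × $21 = $85,449. Book value $208,758.
Year 3: 1,571 × $21 = $32,991. Book value $175,767.
Accumulated through year 3 = $313,590 − $175,767 = $137,823.

$137,823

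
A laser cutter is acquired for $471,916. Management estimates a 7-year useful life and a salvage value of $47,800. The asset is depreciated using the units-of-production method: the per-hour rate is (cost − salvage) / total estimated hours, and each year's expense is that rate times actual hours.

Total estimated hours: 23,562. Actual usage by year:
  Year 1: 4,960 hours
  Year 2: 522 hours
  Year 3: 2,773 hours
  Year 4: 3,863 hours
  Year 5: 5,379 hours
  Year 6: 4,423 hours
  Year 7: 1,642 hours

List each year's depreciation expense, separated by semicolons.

Depreciable base = $471,916 − $47,800 = $424,116.
Rate = $424,116 / 23,562 hours = $18 per hour.
Year 1: 4,960 × $18 = $89,280. Book value $382,636.
Year 2: 522 × $18 = $9,396. Book value $373,240.
Year 3: 2,773 × $18 = $49,914. Book value $323,326.
Year 4: 3,863 × $18 = $69,534. Book value $253,792.
Year 5: 5,379 × $18 = $96,822. Book value $156,970.
Year 6: 4,423 × $18 = $79,614. Book value $77,356.
Year 7: 1,642 × $18 = $29,556. Book value $47,800.

$89,280; $9,396; $49,914; $69,534; $96,822; $79,614; $29,556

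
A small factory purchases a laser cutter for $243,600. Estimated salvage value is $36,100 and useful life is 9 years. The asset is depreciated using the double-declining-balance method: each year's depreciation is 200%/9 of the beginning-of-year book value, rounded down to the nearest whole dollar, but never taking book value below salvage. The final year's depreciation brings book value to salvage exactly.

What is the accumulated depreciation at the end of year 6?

Depreciable base = $243,600 − $36,100 = $207,500.
Year 1: ⌊$243,600 × 200%/9⌋ = $54,133. Book value $189,467.
Year 2: ⌊$189,467 × 200%/9⌋ = $42,103. Book value $147,364.
Year 3: ⌊$147,364 × 200%/9⌋ = $32,747. Book value $114,617.
Year 4: ⌊$114,617 × 200%/9⌋ = $25,470. Book value $89,147.
Year 5: ⌊$89,147 × 200%/9⌋ = $19,810. Book value $69,337.
Year 6: ⌊$69,337 × 200%/9⌋ = $15,408. Book value $53,929.
Accumulated through year 6 = $243,600 − $53,929 = $189,671.

$189,671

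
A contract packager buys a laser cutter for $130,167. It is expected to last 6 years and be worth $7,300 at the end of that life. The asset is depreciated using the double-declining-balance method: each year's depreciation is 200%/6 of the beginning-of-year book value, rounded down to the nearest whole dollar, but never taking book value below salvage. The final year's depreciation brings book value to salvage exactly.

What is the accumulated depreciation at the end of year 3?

$91,599

Depreciable base = $130,167 − $7,300 = $122,867.
Year 1: ⌊$130,167 × 200%/6⌋ = $43,389. Book value $86,778.
Year 2: ⌊$86,778 × 200%/6⌋ = $28,926. Book value $57,852.
Year 3: ⌊$57,852 × 200%/6⌋ = $19,284. Book value $38,568.
Accumulated through year 3 = $130,167 − $38,568 = $91,599.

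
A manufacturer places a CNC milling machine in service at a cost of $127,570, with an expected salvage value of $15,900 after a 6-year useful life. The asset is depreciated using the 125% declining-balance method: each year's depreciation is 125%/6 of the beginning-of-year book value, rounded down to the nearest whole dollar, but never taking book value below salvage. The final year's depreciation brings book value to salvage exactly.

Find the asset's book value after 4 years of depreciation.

$50,111

Depreciable base = $127,570 − $15,900 = $111,670.
Year 1: ⌊$127,570 × 125%/6⌋ = $26,577. Book value $100,993.
Year 2: ⌊$100,993 × 125%/6⌋ = $21,040. Book value $79,953.
Year 3: ⌊$79,953 × 125%/6⌋ = $16,656. Book value $63,297.
Year 4: ⌊$63,297 × 125%/6⌋ = $13,186. Book value $50,111.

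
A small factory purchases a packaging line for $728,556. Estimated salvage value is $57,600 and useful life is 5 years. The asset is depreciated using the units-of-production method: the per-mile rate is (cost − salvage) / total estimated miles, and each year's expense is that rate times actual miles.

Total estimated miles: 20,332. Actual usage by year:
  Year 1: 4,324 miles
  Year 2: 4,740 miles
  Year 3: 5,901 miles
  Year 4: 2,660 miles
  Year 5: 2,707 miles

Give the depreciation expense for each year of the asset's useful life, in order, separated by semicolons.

$142,692; $156,420; $194,733; $87,780; $89,331

Depreciable base = $728,556 − $57,600 = $670,956.
Rate = $670,956 / 20,332 miles = $33 per mile.
Year 1: 4,324 × $33 = $142,692. Book value $585,864.
Year 2: 4,740 × $33 = $156,420. Book value $429,444.
Year 3: 5,901 × $33 = $194,733. Book value $234,711.
Year 4: 2,660 × $33 = $87,780. Book value $146,931.
Year 5: 2,707 × $33 = $89,331. Book value $57,600.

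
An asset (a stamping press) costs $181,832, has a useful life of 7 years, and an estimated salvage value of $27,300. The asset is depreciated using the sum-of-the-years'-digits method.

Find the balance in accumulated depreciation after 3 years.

Depreciable base = $181,832 − $27,300 = $154,532.
Sum of the years' digits = 7+6+5+4+3+2+1 = 28.
Year 1: $154,532 × 7/28 = $38,633. Book value $143,199.
Year 2: $154,532 × 6/28 = $33,114. Book value $110,085.
Year 3: $154,532 × 5/28 = $27,595. Book value $82,490.
Accumulated through year 3 = $181,832 − $82,490 = $99,342.

$99,342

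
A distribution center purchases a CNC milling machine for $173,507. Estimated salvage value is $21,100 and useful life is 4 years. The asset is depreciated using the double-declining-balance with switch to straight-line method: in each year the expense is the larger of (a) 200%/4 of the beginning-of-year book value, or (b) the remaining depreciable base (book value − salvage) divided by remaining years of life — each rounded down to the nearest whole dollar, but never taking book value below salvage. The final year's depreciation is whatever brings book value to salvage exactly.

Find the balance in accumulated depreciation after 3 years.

$151,818

Depreciable base = $173,507 − $21,100 = $152,407.
Year 1: DB = ⌊$173,507 × 200%/4⌋ = $86,753; SL = ⌊$152,407/4⌋ = $38,101 → take DB $86,753. Book value $86,754.
Year 2: DB = ⌊$86,754 × 200%/4⌋ = $43,377; SL = ⌊$65,654/3⌋ = $21,884 → take DB $43,377. Book value $43,377.
Year 3: DB = ⌊$43,377 × 200%/4⌋ = $21,688; SL = ⌊$22,277/2⌋ = $11,138 → take DB $21,688. Book value $21,689.
Accumulated through year 3 = $173,507 − $21,689 = $151,818.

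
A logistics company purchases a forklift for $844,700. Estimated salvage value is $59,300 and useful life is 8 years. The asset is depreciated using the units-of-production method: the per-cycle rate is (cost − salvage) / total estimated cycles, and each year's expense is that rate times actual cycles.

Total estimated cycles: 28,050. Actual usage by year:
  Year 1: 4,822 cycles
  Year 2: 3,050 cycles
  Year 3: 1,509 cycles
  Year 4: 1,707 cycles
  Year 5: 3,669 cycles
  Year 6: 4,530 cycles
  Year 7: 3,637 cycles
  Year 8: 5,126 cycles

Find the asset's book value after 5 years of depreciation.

$431,504

Depreciable base = $844,700 − $59,300 = $785,400.
Rate = $785,400 / 28,050 cycles = $28 per cycle.
Year 1: 4,822 × $28 = $135,016. Book value $709,684.
Year 2: 3,050 × $28 = $85,400. Book value $624,284.
Year 3: 1,509 × $28 = $42,252. Book value $582,032.
Year 4: 1,707 × $28 = $47,796. Book value $534,236.
Year 5: 3,669 × $28 = $102,732. Book value $431,504.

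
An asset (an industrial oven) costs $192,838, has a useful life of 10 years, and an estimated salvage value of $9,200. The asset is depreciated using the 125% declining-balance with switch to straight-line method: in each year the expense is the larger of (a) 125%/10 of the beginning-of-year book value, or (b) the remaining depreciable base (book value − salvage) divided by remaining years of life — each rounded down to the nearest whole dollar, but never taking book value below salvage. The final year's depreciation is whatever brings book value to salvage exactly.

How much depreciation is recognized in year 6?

$17,141

Depreciable base = $192,838 − $9,200 = $183,638.
Year 1: DB = ⌊$192,838 × 125%/10⌋ = $24,104; SL = ⌊$183,638/10⌋ = $18,363 → take DB $24,104. Book value $168,734.
Year 2: DB = ⌊$168,734 × 125%/10⌋ = $21,091; SL = ⌊$159,534/9⌋ = $17,726 → take DB $21,091. Book value $147,643.
Year 3: DB = ⌊$147,643 × 125%/10⌋ = $18,455; SL = ⌊$138,443/8⌋ = $17,305 → take DB $18,455. Book value $129,188.
Year 4: DB = ⌊$129,188 × 125%/10⌋ = $16,148; SL = ⌊$119,988/7⌋ = $17,141 → take SL $17,141. Book value $112,047.
Year 5: DB = ⌊$112,047 × 125%/10⌋ = $14,005; SL = ⌊$102,847/6⌋ = $17,141 → take SL $17,141. Book value $94,906.
Year 6: DB = ⌊$94,906 × 125%/10⌋ = $11,863; SL = ⌊$85,706/5⌋ = $17,141 → take SL $17,141. Book value $77,765.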